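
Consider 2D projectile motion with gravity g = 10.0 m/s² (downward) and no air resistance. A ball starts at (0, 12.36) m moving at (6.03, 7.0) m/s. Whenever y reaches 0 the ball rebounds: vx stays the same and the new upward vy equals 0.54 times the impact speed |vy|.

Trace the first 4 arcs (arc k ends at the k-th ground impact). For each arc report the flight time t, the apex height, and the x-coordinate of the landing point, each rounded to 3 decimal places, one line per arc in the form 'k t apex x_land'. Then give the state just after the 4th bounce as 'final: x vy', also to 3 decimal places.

Arc 1: start y=12.360, vy=7.000 → t=2.421, apex=14.810, x_land=14.599, impact vy=-17.210
  bounce: vy ← 0.54·17.210 = 9.294
Arc 2: start y=0.000, vy=9.294 → t=1.859, apex=4.319, x_land=25.807, impact vy=-9.294
  bounce: vy ← 0.54·9.294 = 5.019
Arc 3: start y=0.000, vy=5.019 → t=1.004, apex=1.259, x_land=31.859, impact vy=-5.019
  bounce: vy ← 0.54·5.019 = 2.710
Arc 4: start y=0.000, vy=2.710 → t=0.542, apex=0.367, x_land=35.128, impact vy=-2.710
  bounce: vy ← 0.54·2.710 = 1.463

1 2.421 14.810 14.599
2 1.859 4.319 25.807
3 1.004 1.259 31.859
4 0.542 0.367 35.128
final: 35.128 1.463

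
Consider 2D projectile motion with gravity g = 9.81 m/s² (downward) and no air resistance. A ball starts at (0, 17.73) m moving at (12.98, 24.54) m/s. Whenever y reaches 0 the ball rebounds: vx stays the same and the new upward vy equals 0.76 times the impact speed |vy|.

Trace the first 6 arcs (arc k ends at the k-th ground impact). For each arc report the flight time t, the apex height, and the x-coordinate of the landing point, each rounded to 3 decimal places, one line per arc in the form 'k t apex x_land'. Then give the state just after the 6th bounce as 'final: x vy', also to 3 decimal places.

1 5.644 48.424 73.253
2 4.776 27.970 135.244
3 3.630 16.155 182.357
4 2.759 9.331 218.163
5 2.096 5.390 245.376
6 1.593 3.113 266.057
final: 266.057 5.940

Arc 1: start y=17.730, vy=24.540 → t=5.644, apex=48.424, x_land=73.253, impact vy=-30.823
  bounce: vy ← 0.76·30.823 = 23.426
Arc 2: start y=0.000, vy=23.426 → t=4.776, apex=27.970, x_land=135.244, impact vy=-23.426
  bounce: vy ← 0.76·23.426 = 17.804
Arc 3: start y=0.000, vy=17.804 → t=3.630, apex=16.155, x_land=182.357, impact vy=-17.804
  bounce: vy ← 0.76·17.804 = 13.531
Arc 4: start y=0.000, vy=13.531 → t=2.759, apex=9.331, x_land=218.163, impact vy=-13.531
  bounce: vy ← 0.76·13.531 = 10.283
Arc 5: start y=0.000, vy=10.283 → t=2.096, apex=5.390, x_land=245.376, impact vy=-10.283
  bounce: vy ← 0.76·10.283 = 7.815
Arc 6: start y=0.000, vy=7.815 → t=1.593, apex=3.113, x_land=266.057, impact vy=-7.815
  bounce: vy ← 0.76·7.815 = 5.940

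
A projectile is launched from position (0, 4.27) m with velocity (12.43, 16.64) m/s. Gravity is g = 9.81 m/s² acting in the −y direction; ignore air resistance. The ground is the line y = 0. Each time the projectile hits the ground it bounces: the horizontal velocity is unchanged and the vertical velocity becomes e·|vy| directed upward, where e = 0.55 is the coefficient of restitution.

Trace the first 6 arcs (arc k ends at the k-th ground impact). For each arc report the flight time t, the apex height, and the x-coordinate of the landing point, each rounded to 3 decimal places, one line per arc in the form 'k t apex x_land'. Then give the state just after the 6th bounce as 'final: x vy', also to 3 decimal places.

1 3.632 18.383 45.147
2 2.129 5.561 71.617
3 1.171 1.682 86.175
4 0.644 0.509 94.182
5 0.354 0.154 98.586
6 0.195 0.047 101.008
final: 101.008 0.526

Arc 1: start y=4.270, vy=16.640 → t=3.632, apex=18.383, x_land=45.147, impact vy=-18.991
  bounce: vy ← 0.55·18.991 = 10.445
Arc 2: start y=0.000, vy=10.445 → t=2.129, apex=5.561, x_land=71.617, impact vy=-10.445
  bounce: vy ← 0.55·10.445 = 5.745
Arc 3: start y=0.000, vy=5.745 → t=1.171, apex=1.682, x_land=86.175, impact vy=-5.745
  bounce: vy ← 0.55·5.745 = 3.160
Arc 4: start y=0.000, vy=3.160 → t=0.644, apex=0.509, x_land=94.182, impact vy=-3.160
  bounce: vy ← 0.55·3.160 = 1.738
Arc 5: start y=0.000, vy=1.738 → t=0.354, apex=0.154, x_land=98.586, impact vy=-1.738
  bounce: vy ← 0.55·1.738 = 0.956
Arc 6: start y=0.000, vy=0.956 → t=0.195, apex=0.047, x_land=101.008, impact vy=-0.956
  bounce: vy ← 0.55·0.956 = 0.526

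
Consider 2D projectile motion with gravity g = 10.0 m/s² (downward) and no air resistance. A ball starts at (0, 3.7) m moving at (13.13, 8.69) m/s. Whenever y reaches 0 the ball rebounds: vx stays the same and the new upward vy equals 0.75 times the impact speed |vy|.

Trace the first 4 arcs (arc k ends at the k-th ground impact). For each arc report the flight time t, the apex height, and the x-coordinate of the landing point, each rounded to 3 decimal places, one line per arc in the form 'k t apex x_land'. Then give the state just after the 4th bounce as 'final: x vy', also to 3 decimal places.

Arc 1: start y=3.700, vy=8.690 → t=2.092, apex=7.476, x_land=27.465, impact vy=-12.228
  bounce: vy ← 0.75·12.228 = 9.171
Arc 2: start y=0.000, vy=9.171 → t=1.834, apex=4.205, x_land=51.547, impact vy=-9.171
  bounce: vy ← 0.75·9.171 = 6.878
Arc 3: start y=0.000, vy=6.878 → t=1.376, apex=2.365, x_land=69.609, impact vy=-6.878
  bounce: vy ← 0.75·6.878 = 5.159
Arc 4: start y=0.000, vy=5.159 → t=1.032, apex=1.331, x_land=83.155, impact vy=-5.159
  bounce: vy ← 0.75·5.159 = 3.869

1 2.092 7.476 27.465
2 1.834 4.205 51.547
3 1.376 2.365 69.609
4 1.032 1.331 83.155
final: 83.155 3.869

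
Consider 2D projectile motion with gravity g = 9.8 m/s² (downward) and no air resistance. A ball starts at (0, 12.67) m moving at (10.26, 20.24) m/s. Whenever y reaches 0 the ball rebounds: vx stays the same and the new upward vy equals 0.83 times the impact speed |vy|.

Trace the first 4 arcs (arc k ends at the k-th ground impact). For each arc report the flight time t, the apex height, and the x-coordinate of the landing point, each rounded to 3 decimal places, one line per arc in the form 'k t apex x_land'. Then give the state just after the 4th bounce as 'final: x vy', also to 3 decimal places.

Arc 1: start y=12.670, vy=20.240 → t=4.683, apex=33.571, x_land=48.045, impact vy=-25.651
  bounce: vy ← 0.83·25.651 = 21.291
Arc 2: start y=0.000, vy=21.291 → t=4.345, apex=23.127, x_land=92.625, impact vy=-21.291
  bounce: vy ← 0.83·21.291 = 17.671
Arc 3: start y=0.000, vy=17.671 → t=3.606, apex=15.932, x_land=129.627, impact vy=-17.671
  bounce: vy ← 0.83·17.671 = 14.667
Arc 4: start y=0.000, vy=14.667 → t=2.993, apex=10.976, x_land=160.338, impact vy=-14.667
  bounce: vy ← 0.83·14.667 = 12.174

1 4.683 33.571 48.045
2 4.345 23.127 92.625
3 3.606 15.932 129.627
4 2.993 10.976 160.338
final: 160.338 12.174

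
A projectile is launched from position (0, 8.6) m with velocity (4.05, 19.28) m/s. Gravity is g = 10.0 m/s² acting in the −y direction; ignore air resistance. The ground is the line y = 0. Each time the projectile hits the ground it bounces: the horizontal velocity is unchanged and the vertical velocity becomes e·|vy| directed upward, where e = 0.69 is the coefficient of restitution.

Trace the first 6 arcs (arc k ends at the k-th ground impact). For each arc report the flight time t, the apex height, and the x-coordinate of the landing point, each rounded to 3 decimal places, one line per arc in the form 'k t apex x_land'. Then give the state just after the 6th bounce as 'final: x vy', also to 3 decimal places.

Arc 1: start y=8.600, vy=19.280 → t=4.260, apex=27.186, x_land=17.252, impact vy=-23.318
  bounce: vy ← 0.69·23.318 = 16.089
Arc 2: start y=0.000, vy=16.089 → t=3.218, apex=12.943, x_land=30.284, impact vy=-16.089
  bounce: vy ← 0.69·16.089 = 11.102
Arc 3: start y=0.000, vy=11.102 → t=2.220, apex=6.162, x_land=39.277, impact vy=-11.102
  bounce: vy ← 0.69·11.102 = 7.660
Arc 4: start y=0.000, vy=7.660 → t=1.532, apex=2.934, x_land=45.481, impact vy=-7.660
  bounce: vy ← 0.69·7.660 = 5.285
Arc 5: start y=0.000, vy=5.285 → t=1.057, apex=1.397, x_land=49.763, impact vy=-5.285
  bounce: vy ← 0.69·5.285 = 3.647
Arc 6: start y=0.000, vy=3.647 → t=0.729, apex=0.665, x_land=52.717, impact vy=-3.647
  bounce: vy ← 0.69·3.647 = 2.516

1 4.260 27.186 17.252
2 3.218 12.943 30.284
3 2.220 6.162 39.277
4 1.532 2.934 45.481
5 1.057 1.397 49.763
6 0.729 0.665 52.717
final: 52.717 2.516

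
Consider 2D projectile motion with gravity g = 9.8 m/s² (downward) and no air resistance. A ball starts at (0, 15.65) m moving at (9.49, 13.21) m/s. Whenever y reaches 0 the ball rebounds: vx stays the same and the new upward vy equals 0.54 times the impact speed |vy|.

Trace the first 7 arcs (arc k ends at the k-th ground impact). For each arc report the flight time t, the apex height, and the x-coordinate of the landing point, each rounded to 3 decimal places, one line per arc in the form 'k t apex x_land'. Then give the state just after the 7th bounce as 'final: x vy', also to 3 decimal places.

1 3.586 24.553 34.035
2 2.418 7.160 56.978
3 1.305 2.088 69.367
4 0.705 0.609 76.058
5 0.381 0.178 79.670
6 0.206 0.052 81.621
7 0.111 0.015 82.674
final: 82.674 0.294

Arc 1: start y=15.650, vy=13.210 → t=3.586, apex=24.553, x_land=34.035, impact vy=-21.937
  bounce: vy ← 0.54·21.937 = 11.846
Arc 2: start y=0.000, vy=11.846 → t=2.418, apex=7.160, x_land=56.978, impact vy=-11.846
  bounce: vy ← 0.54·11.846 = 6.397
Arc 3: start y=0.000, vy=6.397 → t=1.305, apex=2.088, x_land=69.367, impact vy=-6.397
  bounce: vy ← 0.54·6.397 = 3.454
Arc 4: start y=0.000, vy=3.454 → t=0.705, apex=0.609, x_land=76.058, impact vy=-3.454
  bounce: vy ← 0.54·3.454 = 1.865
Arc 5: start y=0.000, vy=1.865 → t=0.381, apex=0.178, x_land=79.670, impact vy=-1.865
  bounce: vy ← 0.54·1.865 = 1.007
Arc 6: start y=0.000, vy=1.007 → t=0.206, apex=0.052, x_land=81.621, impact vy=-1.007
  bounce: vy ← 0.54·1.007 = 0.544
Arc 7: start y=0.000, vy=0.544 → t=0.111, apex=0.015, x_land=82.674, impact vy=-0.544
  bounce: vy ← 0.54·0.544 = 0.294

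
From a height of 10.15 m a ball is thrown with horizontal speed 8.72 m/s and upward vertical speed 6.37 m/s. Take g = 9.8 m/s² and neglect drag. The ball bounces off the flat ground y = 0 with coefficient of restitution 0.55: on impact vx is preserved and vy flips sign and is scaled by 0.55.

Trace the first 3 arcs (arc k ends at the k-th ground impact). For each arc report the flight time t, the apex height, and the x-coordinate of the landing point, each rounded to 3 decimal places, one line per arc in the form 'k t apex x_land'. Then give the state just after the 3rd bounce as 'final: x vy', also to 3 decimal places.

1 2.229 12.220 19.439
2 1.737 3.697 34.587
3 0.955 1.118 42.918
final: 42.918 2.575

Arc 1: start y=10.150, vy=6.370 → t=2.229, apex=12.220, x_land=19.439, impact vy=-15.476
  bounce: vy ← 0.55·15.476 = 8.512
Arc 2: start y=0.000, vy=8.512 → t=1.737, apex=3.697, x_land=34.587, impact vy=-8.512
  bounce: vy ← 0.55·8.512 = 4.682
Arc 3: start y=0.000, vy=4.682 → t=0.955, apex=1.118, x_land=42.918, impact vy=-4.682
  bounce: vy ← 0.55·4.682 = 2.575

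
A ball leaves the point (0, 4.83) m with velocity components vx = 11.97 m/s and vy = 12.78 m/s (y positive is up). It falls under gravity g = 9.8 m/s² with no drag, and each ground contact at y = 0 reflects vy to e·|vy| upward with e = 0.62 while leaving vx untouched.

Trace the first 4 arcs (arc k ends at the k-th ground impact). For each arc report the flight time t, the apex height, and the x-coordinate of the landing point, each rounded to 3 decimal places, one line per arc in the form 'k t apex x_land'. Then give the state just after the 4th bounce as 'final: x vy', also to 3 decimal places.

1 2.943 13.163 35.229
2 2.032 5.060 59.556
3 1.260 1.945 74.639
4 0.781 0.748 83.991
final: 83.991 2.373

Arc 1: start y=4.830, vy=12.780 → t=2.943, apex=13.163, x_land=35.229, impact vy=-16.062
  bounce: vy ← 0.62·16.062 = 9.959
Arc 2: start y=0.000, vy=9.959 → t=2.032, apex=5.060, x_land=59.556, impact vy=-9.959
  bounce: vy ← 0.62·9.959 = 6.174
Arc 3: start y=0.000, vy=6.174 → t=1.260, apex=1.945, x_land=74.639, impact vy=-6.174
  bounce: vy ← 0.62·6.174 = 3.828
Arc 4: start y=0.000, vy=3.828 → t=0.781, apex=0.748, x_land=83.991, impact vy=-3.828
  bounce: vy ← 0.62·3.828 = 2.373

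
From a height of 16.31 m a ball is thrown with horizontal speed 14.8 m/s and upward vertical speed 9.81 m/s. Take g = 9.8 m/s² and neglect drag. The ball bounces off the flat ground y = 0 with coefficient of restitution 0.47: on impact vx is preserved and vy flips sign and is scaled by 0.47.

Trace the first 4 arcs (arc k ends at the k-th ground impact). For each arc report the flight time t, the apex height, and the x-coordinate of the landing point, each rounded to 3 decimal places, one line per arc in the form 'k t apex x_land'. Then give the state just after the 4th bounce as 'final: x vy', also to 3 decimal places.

Arc 1: start y=16.310, vy=9.810 → t=3.082, apex=21.220, x_land=45.614, impact vy=-20.394
  bounce: vy ← 0.47·20.394 = 9.585
Arc 2: start y=0.000, vy=9.585 → t=1.956, apex=4.687, x_land=74.565, impact vy=-9.585
  bounce: vy ← 0.47·9.585 = 4.505
Arc 3: start y=0.000, vy=4.505 → t=0.919, apex=1.035, x_land=88.172, impact vy=-4.505
  bounce: vy ← 0.47·4.505 = 2.117
Arc 4: start y=0.000, vy=2.117 → t=0.432, apex=0.229, x_land=94.567, impact vy=-2.117
  bounce: vy ← 0.47·2.117 = 0.995

1 3.082 21.220 45.614
2 1.956 4.687 74.565
3 0.919 1.035 88.172
4 0.432 0.229 94.567
final: 94.567 0.995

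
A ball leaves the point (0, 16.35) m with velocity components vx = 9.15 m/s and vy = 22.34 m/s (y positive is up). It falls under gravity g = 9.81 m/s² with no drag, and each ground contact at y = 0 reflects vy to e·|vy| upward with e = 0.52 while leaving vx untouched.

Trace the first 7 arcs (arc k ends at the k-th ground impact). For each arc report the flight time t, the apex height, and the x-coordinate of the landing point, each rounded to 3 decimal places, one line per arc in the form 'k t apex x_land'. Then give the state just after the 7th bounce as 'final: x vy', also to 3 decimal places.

1 5.196 41.787 47.544
2 3.036 11.299 75.319
3 1.578 3.055 89.762
4 0.821 0.826 97.272
5 0.427 0.223 101.178
6 0.222 0.060 103.209
7 0.115 0.016 104.265
final: 104.265 0.294

Arc 1: start y=16.350, vy=22.340 → t=5.196, apex=41.787, x_land=47.544, impact vy=-28.633
  bounce: vy ← 0.52·28.633 = 14.889
Arc 2: start y=0.000, vy=14.889 → t=3.036, apex=11.299, x_land=75.319, impact vy=-14.889
  bounce: vy ← 0.52·14.889 = 7.742
Arc 3: start y=0.000, vy=7.742 → t=1.578, apex=3.055, x_land=89.762, impact vy=-7.742
  bounce: vy ← 0.52·7.742 = 4.026
Arc 4: start y=0.000, vy=4.026 → t=0.821, apex=0.826, x_land=97.272, impact vy=-4.026
  bounce: vy ← 0.52·4.026 = 2.094
Arc 5: start y=0.000, vy=2.094 → t=0.427, apex=0.223, x_land=101.178, impact vy=-2.094
  bounce: vy ← 0.52·2.094 = 1.089
Arc 6: start y=0.000, vy=1.089 → t=0.222, apex=0.060, x_land=103.209, impact vy=-1.089
  bounce: vy ← 0.52·1.089 = 0.566
Arc 7: start y=0.000, vy=0.566 → t=0.115, apex=0.016, x_land=104.265, impact vy=-0.566
  bounce: vy ← 0.52·0.566 = 0.294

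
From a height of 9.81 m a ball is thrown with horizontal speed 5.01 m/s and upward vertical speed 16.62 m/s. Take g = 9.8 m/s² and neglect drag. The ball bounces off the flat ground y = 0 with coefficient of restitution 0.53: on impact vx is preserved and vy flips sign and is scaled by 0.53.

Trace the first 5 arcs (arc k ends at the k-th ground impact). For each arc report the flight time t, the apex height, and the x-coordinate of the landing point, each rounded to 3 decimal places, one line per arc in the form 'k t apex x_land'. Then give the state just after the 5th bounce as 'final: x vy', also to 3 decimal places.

1 3.905 23.903 19.562
2 2.341 6.714 31.291
3 1.241 1.886 37.508
4 0.658 0.530 40.803
5 0.349 0.149 42.549
final: 42.549 0.905

Arc 1: start y=9.810, vy=16.620 → t=3.905, apex=23.903, x_land=19.562, impact vy=-21.645
  bounce: vy ← 0.53·21.645 = 11.472
Arc 2: start y=0.000, vy=11.472 → t=2.341, apex=6.714, x_land=31.291, impact vy=-11.472
  bounce: vy ← 0.53·11.472 = 6.080
Arc 3: start y=0.000, vy=6.080 → t=1.241, apex=1.886, x_land=37.508, impact vy=-6.080
  bounce: vy ← 0.53·6.080 = 3.222
Arc 4: start y=0.000, vy=3.222 → t=0.658, apex=0.530, x_land=40.803, impact vy=-3.222
  bounce: vy ← 0.53·3.222 = 1.708
Arc 5: start y=0.000, vy=1.708 → t=0.349, apex=0.149, x_land=42.549, impact vy=-1.708
  bounce: vy ← 0.53·1.708 = 0.905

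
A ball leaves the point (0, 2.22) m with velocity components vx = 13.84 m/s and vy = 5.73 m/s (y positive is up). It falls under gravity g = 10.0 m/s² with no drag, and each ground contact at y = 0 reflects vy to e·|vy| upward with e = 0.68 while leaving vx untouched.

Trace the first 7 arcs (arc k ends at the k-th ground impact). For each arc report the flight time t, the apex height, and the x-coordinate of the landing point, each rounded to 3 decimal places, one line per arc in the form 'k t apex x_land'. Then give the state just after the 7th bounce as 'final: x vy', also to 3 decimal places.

Arc 1: start y=2.220, vy=5.730 → t=1.452, apex=3.862, x_land=20.093, impact vy=-8.788
  bounce: vy ← 0.68·8.788 = 5.976
Arc 2: start y=0.000, vy=5.976 → t=1.195, apex=1.786, x_land=36.635, impact vy=-5.976
  bounce: vy ← 0.68·5.976 = 4.064
Arc 3: start y=0.000, vy=4.064 → t=0.813, apex=0.826, x_land=47.883, impact vy=-4.064
  bounce: vy ← 0.68·4.064 = 2.763
Arc 4: start y=0.000, vy=2.763 → t=0.553, apex=0.382, x_land=55.532, impact vy=-2.763
  bounce: vy ← 0.68·2.763 = 1.879
Arc 5: start y=0.000, vy=1.879 → t=0.376, apex=0.177, x_land=60.733, impact vy=-1.879
  bounce: vy ← 0.68·1.879 = 1.278
Arc 6: start y=0.000, vy=1.278 → t=0.256, apex=0.082, x_land=64.270, impact vy=-1.278
  bounce: vy ← 0.68·1.278 = 0.869
Arc 7: start y=0.000, vy=0.869 → t=0.174, apex=0.038, x_land=66.675, impact vy=-0.869
  bounce: vy ← 0.68·0.869 = 0.591

1 1.452 3.862 20.093
2 1.195 1.786 36.635
3 0.813 0.826 47.883
4 0.553 0.382 55.532
5 0.376 0.177 60.733
6 0.256 0.082 64.270
7 0.174 0.038 66.675
final: 66.675 0.591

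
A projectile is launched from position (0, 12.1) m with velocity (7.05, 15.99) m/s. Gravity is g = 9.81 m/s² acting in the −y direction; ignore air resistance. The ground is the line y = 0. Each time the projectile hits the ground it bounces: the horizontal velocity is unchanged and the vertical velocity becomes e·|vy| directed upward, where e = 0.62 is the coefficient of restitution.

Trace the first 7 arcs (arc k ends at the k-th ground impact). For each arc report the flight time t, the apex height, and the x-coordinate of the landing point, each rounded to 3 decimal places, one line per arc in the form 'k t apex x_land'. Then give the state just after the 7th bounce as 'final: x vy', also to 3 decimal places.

Arc 1: start y=12.100, vy=15.990 → t=3.894, apex=25.132, x_land=27.449, impact vy=-22.205
  bounce: vy ← 0.62·22.205 = 13.767
Arc 2: start y=0.000, vy=13.767 → t=2.807, apex=9.661, x_land=47.237, impact vy=-13.767
  bounce: vy ← 0.62·13.767 = 8.536
Arc 3: start y=0.000, vy=8.536 → t=1.740, apex=3.714, x_land=59.506, impact vy=-8.536
  bounce: vy ← 0.62·8.536 = 5.292
Arc 4: start y=0.000, vy=5.292 → t=1.079, apex=1.427, x_land=67.112, impact vy=-5.292
  bounce: vy ← 0.62·5.292 = 3.281
Arc 5: start y=0.000, vy=3.281 → t=0.669, apex=0.549, x_land=71.828, impact vy=-3.281
  bounce: vy ← 0.62·3.281 = 2.034
Arc 6: start y=0.000, vy=2.034 → t=0.415, apex=0.211, x_land=74.752, impact vy=-2.034
  bounce: vy ← 0.62·2.034 = 1.261
Arc 7: start y=0.000, vy=1.261 → t=0.257, apex=0.081, x_land=76.565, impact vy=-1.261
  bounce: vy ← 0.62·1.261 = 0.782

1 3.894 25.132 27.449
2 2.807 9.661 47.237
3 1.740 3.714 59.506
4 1.079 1.427 67.112
5 0.669 0.549 71.828
6 0.415 0.211 74.752
7 0.257 0.081 76.565
final: 76.565 0.782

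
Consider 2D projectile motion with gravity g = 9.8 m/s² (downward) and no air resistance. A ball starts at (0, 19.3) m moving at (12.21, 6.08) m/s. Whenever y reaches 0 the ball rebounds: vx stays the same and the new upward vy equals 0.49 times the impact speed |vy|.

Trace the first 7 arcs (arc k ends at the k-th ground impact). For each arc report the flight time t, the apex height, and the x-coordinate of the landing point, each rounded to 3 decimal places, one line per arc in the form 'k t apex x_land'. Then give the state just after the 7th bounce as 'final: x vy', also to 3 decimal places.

1 2.700 21.186 32.964
2 2.038 5.087 57.845
3 0.999 1.221 70.037
4 0.489 0.293 76.011
5 0.240 0.070 78.938
6 0.117 0.017 80.372
7 0.058 0.004 81.075
final: 81.075 0.138

Arc 1: start y=19.300, vy=6.080 → t=2.700, apex=21.186, x_land=32.964, impact vy=-20.378
  bounce: vy ← 0.49·20.378 = 9.985
Arc 2: start y=0.000, vy=9.985 → t=2.038, apex=5.087, x_land=57.845, impact vy=-9.985
  bounce: vy ← 0.49·9.985 = 4.893
Arc 3: start y=0.000, vy=4.893 → t=0.999, apex=1.221, x_land=70.037, impact vy=-4.893
  bounce: vy ← 0.49·4.893 = 2.397
Arc 4: start y=0.000, vy=2.397 → t=0.489, apex=0.293, x_land=76.011, impact vy=-2.397
  bounce: vy ← 0.49·2.397 = 1.175
Arc 5: start y=0.000, vy=1.175 → t=0.240, apex=0.070, x_land=78.938, impact vy=-1.175
  bounce: vy ← 0.49·1.175 = 0.576
Arc 6: start y=0.000, vy=0.576 → t=0.117, apex=0.017, x_land=80.372, impact vy=-0.576
  bounce: vy ← 0.49·0.576 = 0.282
Arc 7: start y=0.000, vy=0.282 → t=0.058, apex=0.004, x_land=81.075, impact vy=-0.282
  bounce: vy ← 0.49·0.282 = 0.138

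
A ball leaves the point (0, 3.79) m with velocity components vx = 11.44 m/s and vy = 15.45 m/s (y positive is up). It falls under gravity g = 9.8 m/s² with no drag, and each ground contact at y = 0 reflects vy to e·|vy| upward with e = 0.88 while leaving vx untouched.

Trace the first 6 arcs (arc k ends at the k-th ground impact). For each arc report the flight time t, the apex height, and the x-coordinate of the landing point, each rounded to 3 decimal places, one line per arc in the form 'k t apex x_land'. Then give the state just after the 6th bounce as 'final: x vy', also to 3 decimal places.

1 3.382 15.969 38.688
2 3.177 12.366 75.035
3 2.796 9.576 107.021
4 2.460 7.416 135.169
5 2.165 5.743 159.938
6 1.905 4.447 181.736
final: 181.736 8.216

Arc 1: start y=3.790, vy=15.450 → t=3.382, apex=15.969, x_land=38.688, impact vy=-17.691
  bounce: vy ← 0.88·17.691 = 15.568
Arc 2: start y=0.000, vy=15.568 → t=3.177, apex=12.366, x_land=75.035, impact vy=-15.568
  bounce: vy ← 0.88·15.568 = 13.700
Arc 3: start y=0.000, vy=13.700 → t=2.796, apex=9.576, x_land=107.021, impact vy=-13.700
  bounce: vy ← 0.88·13.700 = 12.056
Arc 4: start y=0.000, vy=12.056 → t=2.460, apex=7.416, x_land=135.169, impact vy=-12.056
  bounce: vy ← 0.88·12.056 = 10.609
Arc 5: start y=0.000, vy=10.609 → t=2.165, apex=5.743, x_land=159.938, impact vy=-10.609
  bounce: vy ← 0.88·10.609 = 9.336
Arc 6: start y=0.000, vy=9.336 → t=1.905, apex=4.447, x_land=181.736, impact vy=-9.336
  bounce: vy ← 0.88·9.336 = 8.216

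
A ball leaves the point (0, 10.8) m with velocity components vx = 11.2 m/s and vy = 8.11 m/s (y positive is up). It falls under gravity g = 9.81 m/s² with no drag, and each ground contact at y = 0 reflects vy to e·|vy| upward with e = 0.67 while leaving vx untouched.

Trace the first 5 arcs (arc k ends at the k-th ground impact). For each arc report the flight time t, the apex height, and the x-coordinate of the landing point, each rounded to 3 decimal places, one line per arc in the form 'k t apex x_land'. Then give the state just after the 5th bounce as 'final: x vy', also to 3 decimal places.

Arc 1: start y=10.800, vy=8.110 → t=2.525, apex=14.152, x_land=28.284, impact vy=-16.663
  bounce: vy ← 0.67·16.663 = 11.164
Arc 2: start y=0.000, vy=11.164 → t=2.276, apex=6.353, x_land=53.776, impact vy=-11.164
  bounce: vy ← 0.67·11.164 = 7.480
Arc 3: start y=0.000, vy=7.480 → t=1.525, apex=2.852, x_land=70.856, impact vy=-7.480
  bounce: vy ← 0.67·7.480 = 5.012
Arc 4: start y=0.000, vy=5.012 → t=1.022, apex=1.280, x_land=82.300, impact vy=-5.012
  bounce: vy ← 0.67·5.012 = 3.358
Arc 5: start y=0.000, vy=3.358 → t=0.685, apex=0.575, x_land=89.967, impact vy=-3.358
  bounce: vy ← 0.67·3.358 = 2.250

1 2.525 14.152 28.284
2 2.276 6.353 53.776
3 1.525 2.852 70.856
4 1.022 1.280 82.300
5 0.685 0.575 89.967
final: 89.967 2.250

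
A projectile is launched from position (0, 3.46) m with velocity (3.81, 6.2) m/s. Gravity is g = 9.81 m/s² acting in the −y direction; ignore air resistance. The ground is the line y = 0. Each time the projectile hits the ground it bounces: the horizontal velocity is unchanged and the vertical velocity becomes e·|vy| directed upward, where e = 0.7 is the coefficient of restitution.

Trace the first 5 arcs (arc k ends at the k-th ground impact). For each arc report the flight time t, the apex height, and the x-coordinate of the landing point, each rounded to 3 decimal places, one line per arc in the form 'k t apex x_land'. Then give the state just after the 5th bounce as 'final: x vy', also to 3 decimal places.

Arc 1: start y=3.460, vy=6.200 → t=1.683, apex=5.419, x_land=6.413, impact vy=-10.311
  bounce: vy ← 0.7·10.311 = 7.218
Arc 2: start y=0.000, vy=7.218 → t=1.472, apex=2.655, x_land=12.019, impact vy=-7.218
  bounce: vy ← 0.7·7.218 = 5.053
Arc 3: start y=0.000, vy=5.053 → t=1.030, apex=1.301, x_land=15.944, impact vy=-5.053
  bounce: vy ← 0.7·5.053 = 3.537
Arc 4: start y=0.000, vy=3.537 → t=0.721, apex=0.638, x_land=18.691, impact vy=-3.537
  bounce: vy ← 0.7·3.537 = 2.476
Arc 5: start y=0.000, vy=2.476 → t=0.505, apex=0.312, x_land=20.614, impact vy=-2.476
  bounce: vy ← 0.7·2.476 = 1.733

1 1.683 5.419 6.413
2 1.472 2.655 12.019
3 1.030 1.301 15.944
4 0.721 0.638 18.691
5 0.505 0.312 20.614
final: 20.614 1.733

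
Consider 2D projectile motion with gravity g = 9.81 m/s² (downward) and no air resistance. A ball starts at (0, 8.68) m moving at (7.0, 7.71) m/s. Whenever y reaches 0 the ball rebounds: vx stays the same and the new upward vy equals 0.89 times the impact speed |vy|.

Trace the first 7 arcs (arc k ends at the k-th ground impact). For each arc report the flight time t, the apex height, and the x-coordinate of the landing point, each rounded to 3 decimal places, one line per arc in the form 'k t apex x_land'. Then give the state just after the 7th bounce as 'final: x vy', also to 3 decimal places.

Arc 1: start y=8.680, vy=7.710 → t=2.331, apex=11.710, x_land=16.317, impact vy=-15.157
  bounce: vy ← 0.89·15.157 = 13.490
Arc 2: start y=0.000, vy=13.490 → t=2.750, apex=9.275, x_land=35.569, impact vy=-13.490
  bounce: vy ← 0.89·13.490 = 12.006
Arc 3: start y=0.000, vy=12.006 → t=2.448, apex=7.347, x_land=52.703, impact vy=-12.006
  bounce: vy ← 0.89·12.006 = 10.685
Arc 4: start y=0.000, vy=10.685 → t=2.178, apex=5.820, x_land=67.953, impact vy=-10.685
  bounce: vy ← 0.89·10.685 = 9.510
Arc 5: start y=0.000, vy=9.510 → t=1.939, apex=4.610, x_land=81.525, impact vy=-9.510
  bounce: vy ← 0.89·9.510 = 8.464
Arc 6: start y=0.000, vy=8.464 → t=1.726, apex=3.651, x_land=93.604, impact vy=-8.464
  bounce: vy ← 0.89·8.464 = 7.533
Arc 7: start y=0.000, vy=7.533 → t=1.536, apex=2.892, x_land=104.354, impact vy=-7.533
  bounce: vy ← 0.89·7.533 = 6.704

1 2.331 11.710 16.317
2 2.750 9.275 35.569
3 2.448 7.347 52.703
4 2.178 5.820 67.953
5 1.939 4.610 81.525
6 1.726 3.651 93.604
7 1.536 2.892 104.354
final: 104.354 6.704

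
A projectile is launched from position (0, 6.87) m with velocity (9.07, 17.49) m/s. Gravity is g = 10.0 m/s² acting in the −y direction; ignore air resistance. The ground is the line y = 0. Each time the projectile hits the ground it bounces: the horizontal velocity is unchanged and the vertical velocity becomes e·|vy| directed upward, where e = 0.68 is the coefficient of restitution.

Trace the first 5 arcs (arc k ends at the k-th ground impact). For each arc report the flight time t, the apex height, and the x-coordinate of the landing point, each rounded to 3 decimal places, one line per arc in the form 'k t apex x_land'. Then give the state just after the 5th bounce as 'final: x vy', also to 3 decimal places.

1 3.854 22.165 34.960
2 2.863 10.249 60.931
3 1.947 4.739 78.592
4 1.324 2.191 90.601
5 0.900 1.013 98.767
final: 98.767 3.061

Arc 1: start y=6.870, vy=17.490 → t=3.854, apex=22.165, x_land=34.960, impact vy=-21.055
  bounce: vy ← 0.68·21.055 = 14.317
Arc 2: start y=0.000, vy=14.317 → t=2.863, apex=10.249, x_land=60.931, impact vy=-14.317
  bounce: vy ← 0.68·14.317 = 9.736
Arc 3: start y=0.000, vy=9.736 → t=1.947, apex=4.739, x_land=78.592, impact vy=-9.736
  bounce: vy ← 0.68·9.736 = 6.620
Arc 4: start y=0.000, vy=6.620 → t=1.324, apex=2.191, x_land=90.601, impact vy=-6.620
  bounce: vy ← 0.68·6.620 = 4.502
Arc 5: start y=0.000, vy=4.502 → t=0.900, apex=1.013, x_land=98.767, impact vy=-4.502
  bounce: vy ← 0.68·4.502 = 3.061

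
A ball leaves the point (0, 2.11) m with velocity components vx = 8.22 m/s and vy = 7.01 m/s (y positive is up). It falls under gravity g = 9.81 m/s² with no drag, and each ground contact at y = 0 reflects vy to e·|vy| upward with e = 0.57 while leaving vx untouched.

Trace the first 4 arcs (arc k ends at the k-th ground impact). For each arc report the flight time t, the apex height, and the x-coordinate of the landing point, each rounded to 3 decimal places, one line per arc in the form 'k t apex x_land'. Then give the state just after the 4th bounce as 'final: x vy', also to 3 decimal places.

1 1.685 4.615 13.847
2 1.106 1.499 22.936
3 0.630 0.487 28.117
4 0.359 0.158 31.070
final: 31.070 1.004

Arc 1: start y=2.110, vy=7.010 → t=1.685, apex=4.615, x_land=13.847, impact vy=-9.515
  bounce: vy ← 0.57·9.515 = 5.424
Arc 2: start y=0.000, vy=5.424 → t=1.106, apex=1.499, x_land=22.936, impact vy=-5.424
  bounce: vy ← 0.57·5.424 = 3.091
Arc 3: start y=0.000, vy=3.091 → t=0.630, apex=0.487, x_land=28.117, impact vy=-3.091
  bounce: vy ← 0.57·3.091 = 1.762
Arc 4: start y=0.000, vy=1.762 → t=0.359, apex=0.158, x_land=31.070, impact vy=-1.762
  bounce: vy ← 0.57·1.762 = 1.004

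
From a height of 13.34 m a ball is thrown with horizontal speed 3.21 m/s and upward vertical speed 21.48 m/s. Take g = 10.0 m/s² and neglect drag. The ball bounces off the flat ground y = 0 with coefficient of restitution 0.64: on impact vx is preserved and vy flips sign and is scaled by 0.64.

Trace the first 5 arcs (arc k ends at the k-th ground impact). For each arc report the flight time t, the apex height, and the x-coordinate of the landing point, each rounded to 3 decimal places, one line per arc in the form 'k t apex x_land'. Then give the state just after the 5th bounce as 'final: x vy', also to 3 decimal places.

1 4.847 36.410 15.557
2 3.454 14.913 26.645
3 2.211 6.109 33.741
4 1.415 2.502 38.282
5 0.905 1.025 41.189
final: 41.189 2.897

Arc 1: start y=13.340, vy=21.480 → t=4.847, apex=36.410, x_land=15.557, impact vy=-26.985
  bounce: vy ← 0.64·26.985 = 17.270
Arc 2: start y=0.000, vy=17.270 → t=3.454, apex=14.913, x_land=26.645, impact vy=-17.270
  bounce: vy ← 0.64·17.270 = 11.053
Arc 3: start y=0.000, vy=11.053 → t=2.211, apex=6.109, x_land=33.741, impact vy=-11.053
  bounce: vy ← 0.64·11.053 = 7.074
Arc 4: start y=0.000, vy=7.074 → t=1.415, apex=2.502, x_land=38.282, impact vy=-7.074
  bounce: vy ← 0.64·7.074 = 4.527
Arc 5: start y=0.000, vy=4.527 → t=0.905, apex=1.025, x_land=41.189, impact vy=-4.527
  bounce: vy ← 0.64·4.527 = 2.897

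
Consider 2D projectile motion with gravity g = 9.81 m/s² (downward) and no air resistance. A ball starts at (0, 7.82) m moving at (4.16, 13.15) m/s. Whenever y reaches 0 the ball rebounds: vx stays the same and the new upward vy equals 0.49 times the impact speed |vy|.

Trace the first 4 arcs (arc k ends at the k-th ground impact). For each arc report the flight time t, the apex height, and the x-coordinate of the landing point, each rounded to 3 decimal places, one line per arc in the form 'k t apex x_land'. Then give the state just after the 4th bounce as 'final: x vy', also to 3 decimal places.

Arc 1: start y=7.820, vy=13.150 → t=3.182, apex=16.634, x_land=13.237, impact vy=-18.065
  bounce: vy ← 0.49·18.065 = 8.852
Arc 2: start y=0.000, vy=8.852 → t=1.805, apex=3.994, x_land=20.744, impact vy=-8.852
  bounce: vy ← 0.49·8.852 = 4.337
Arc 3: start y=0.000, vy=4.337 → t=0.884, apex=0.959, x_land=24.423, impact vy=-4.337
  bounce: vy ← 0.49·4.337 = 2.125
Arc 4: start y=0.000, vy=2.125 → t=0.433, apex=0.230, x_land=26.226, impact vy=-2.125
  bounce: vy ← 0.49·2.125 = 1.041

1 3.182 16.634 13.237
2 1.805 3.994 20.744
3 0.884 0.959 24.423
4 0.433 0.230 26.226
final: 26.226 1.041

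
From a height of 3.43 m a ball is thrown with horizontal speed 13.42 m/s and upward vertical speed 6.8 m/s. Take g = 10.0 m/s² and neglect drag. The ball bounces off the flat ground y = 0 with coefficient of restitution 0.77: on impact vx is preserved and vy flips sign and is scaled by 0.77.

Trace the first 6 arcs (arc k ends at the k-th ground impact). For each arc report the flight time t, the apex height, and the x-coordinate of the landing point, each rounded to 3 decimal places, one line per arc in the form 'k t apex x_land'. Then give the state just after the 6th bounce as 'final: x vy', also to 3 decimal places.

1 1.752 5.742 23.507
2 1.650 3.404 45.654
3 1.271 2.018 62.708
4 0.978 1.197 75.839
5 0.753 0.710 85.950
6 0.580 0.421 93.735
final: 93.735 2.234

Arc 1: start y=3.430, vy=6.800 → t=1.752, apex=5.742, x_land=23.507, impact vy=-10.716
  bounce: vy ← 0.77·10.716 = 8.252
Arc 2: start y=0.000, vy=8.252 → t=1.650, apex=3.404, x_land=45.654, impact vy=-8.252
  bounce: vy ← 0.77·8.252 = 6.354
Arc 3: start y=0.000, vy=6.354 → t=1.271, apex=2.018, x_land=62.708, impact vy=-6.354
  bounce: vy ← 0.77·6.354 = 4.892
Arc 4: start y=0.000, vy=4.892 → t=0.978, apex=1.197, x_land=75.839, impact vy=-4.892
  bounce: vy ← 0.77·4.892 = 3.767
Arc 5: start y=0.000, vy=3.767 → t=0.753, apex=0.710, x_land=85.950, impact vy=-3.767
  bounce: vy ← 0.77·3.767 = 2.901
Arc 6: start y=0.000, vy=2.901 → t=0.580, apex=0.421, x_land=93.735, impact vy=-2.901
  bounce: vy ← 0.77·2.901 = 2.234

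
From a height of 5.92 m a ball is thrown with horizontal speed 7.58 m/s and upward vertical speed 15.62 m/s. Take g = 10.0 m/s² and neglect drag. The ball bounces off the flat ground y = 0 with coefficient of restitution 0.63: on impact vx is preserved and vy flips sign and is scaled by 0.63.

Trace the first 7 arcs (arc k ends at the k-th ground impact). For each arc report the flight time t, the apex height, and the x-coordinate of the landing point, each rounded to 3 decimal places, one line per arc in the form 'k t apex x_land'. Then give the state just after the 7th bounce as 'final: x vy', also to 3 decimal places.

1 3.466 18.119 26.270
2 2.399 7.192 44.451
3 1.511 2.854 55.905
4 0.952 1.133 63.121
5 0.600 0.450 67.667
6 0.378 0.178 70.531
7 0.238 0.071 72.336
final: 72.336 0.750

Arc 1: start y=5.920, vy=15.620 → t=3.466, apex=18.119, x_land=26.270, impact vy=-19.036
  bounce: vy ← 0.63·19.036 = 11.993
Arc 2: start y=0.000, vy=11.993 → t=2.399, apex=7.192, x_land=44.451, impact vy=-11.993
  bounce: vy ← 0.63·11.993 = 7.556
Arc 3: start y=0.000, vy=7.556 → t=1.511, apex=2.854, x_land=55.905, impact vy=-7.556
  bounce: vy ← 0.63·7.556 = 4.760
Arc 4: start y=0.000, vy=4.760 → t=0.952, apex=1.133, x_land=63.121, impact vy=-4.760
  bounce: vy ← 0.63·4.760 = 2.999
Arc 5: start y=0.000, vy=2.999 → t=0.600, apex=0.450, x_land=67.667, impact vy=-2.999
  bounce: vy ← 0.63·2.999 = 1.889
Arc 6: start y=0.000, vy=1.889 → t=0.378, apex=0.178, x_land=70.531, impact vy=-1.889
  bounce: vy ← 0.63·1.889 = 1.190
Arc 7: start y=0.000, vy=1.190 → t=0.238, apex=0.071, x_land=72.336, impact vy=-1.190
  bounce: vy ← 0.63·1.190 = 0.750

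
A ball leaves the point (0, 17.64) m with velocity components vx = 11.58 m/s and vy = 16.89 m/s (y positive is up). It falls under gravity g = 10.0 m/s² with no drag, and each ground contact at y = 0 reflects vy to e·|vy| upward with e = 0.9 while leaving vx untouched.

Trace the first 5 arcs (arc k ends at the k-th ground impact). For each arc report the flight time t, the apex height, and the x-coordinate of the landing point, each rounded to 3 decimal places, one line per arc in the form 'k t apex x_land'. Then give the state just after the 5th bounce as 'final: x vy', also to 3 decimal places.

1 4.215 31.904 48.810
2 4.547 25.842 101.462
3 4.092 20.932 148.849
4 3.683 16.955 191.497
5 3.315 13.733 229.880
final: 229.880 14.916

Arc 1: start y=17.640, vy=16.890 → t=4.215, apex=31.904, x_land=48.810, impact vy=-25.260
  bounce: vy ← 0.9·25.260 = 22.734
Arc 2: start y=0.000, vy=22.734 → t=4.547, apex=25.842, x_land=101.462, impact vy=-22.734
  bounce: vy ← 0.9·22.734 = 20.461
Arc 3: start y=0.000, vy=20.461 → t=4.092, apex=20.932, x_land=148.849, impact vy=-20.461
  bounce: vy ← 0.9·20.461 = 18.415
Arc 4: start y=0.000, vy=18.415 → t=3.683, apex=16.955, x_land=191.497, impact vy=-18.415
  bounce: vy ← 0.9·18.415 = 16.573
Arc 5: start y=0.000, vy=16.573 → t=3.315, apex=13.733, x_land=229.880, impact vy=-16.573
  bounce: vy ← 0.9·16.573 = 14.916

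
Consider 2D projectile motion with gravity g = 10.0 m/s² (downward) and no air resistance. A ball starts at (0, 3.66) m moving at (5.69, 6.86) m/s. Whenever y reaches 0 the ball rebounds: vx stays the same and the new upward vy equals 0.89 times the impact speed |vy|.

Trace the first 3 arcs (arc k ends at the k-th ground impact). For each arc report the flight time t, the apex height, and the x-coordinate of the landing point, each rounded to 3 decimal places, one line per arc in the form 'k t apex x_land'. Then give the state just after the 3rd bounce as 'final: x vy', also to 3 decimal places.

1 1.783 6.013 10.143
2 1.952 4.763 21.250
3 1.737 3.773 31.135
final: 31.135 7.731

Arc 1: start y=3.660, vy=6.860 → t=1.783, apex=6.013, x_land=10.143, impact vy=-10.966
  bounce: vy ← 0.89·10.966 = 9.760
Arc 2: start y=0.000, vy=9.760 → t=1.952, apex=4.763, x_land=21.250, impact vy=-9.760
  bounce: vy ← 0.89·9.760 = 8.686
Arc 3: start y=0.000, vy=8.686 → t=1.737, apex=3.773, x_land=31.135, impact vy=-8.686
  bounce: vy ← 0.89·8.686 = 7.731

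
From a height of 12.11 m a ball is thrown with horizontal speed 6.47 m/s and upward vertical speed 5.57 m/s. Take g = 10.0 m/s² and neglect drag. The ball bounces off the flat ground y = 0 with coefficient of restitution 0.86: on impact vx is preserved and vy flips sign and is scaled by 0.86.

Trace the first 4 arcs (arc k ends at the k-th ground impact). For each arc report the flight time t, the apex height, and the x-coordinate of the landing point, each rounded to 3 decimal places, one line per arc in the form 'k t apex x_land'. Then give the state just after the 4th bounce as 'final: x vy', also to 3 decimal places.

Arc 1: start y=12.110, vy=5.570 → t=2.210, apex=13.661, x_land=14.298, impact vy=-16.530
  bounce: vy ← 0.86·16.530 = 14.215
Arc 2: start y=0.000, vy=14.215 → t=2.843, apex=10.104, x_land=32.693, impact vy=-14.215
  bounce: vy ← 0.86·14.215 = 12.225
Arc 3: start y=0.000, vy=12.225 → t=2.445, apex=7.473, x_land=48.513, impact vy=-12.225
  bounce: vy ← 0.86·12.225 = 10.514
Arc 4: start y=0.000, vy=10.514 → t=2.103, apex=5.527, x_land=62.117, impact vy=-10.514
  bounce: vy ← 0.86·10.514 = 9.042

1 2.210 13.661 14.298
2 2.843 10.104 32.693
3 2.445 7.473 48.513
4 2.103 5.527 62.117
final: 62.117 9.042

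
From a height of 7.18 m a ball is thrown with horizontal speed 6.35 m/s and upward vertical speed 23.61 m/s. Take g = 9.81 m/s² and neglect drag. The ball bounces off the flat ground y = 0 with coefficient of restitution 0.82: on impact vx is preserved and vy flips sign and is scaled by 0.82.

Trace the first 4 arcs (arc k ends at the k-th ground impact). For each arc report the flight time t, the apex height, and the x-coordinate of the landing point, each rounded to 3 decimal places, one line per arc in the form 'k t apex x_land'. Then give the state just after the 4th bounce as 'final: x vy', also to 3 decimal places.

1 5.100 35.591 32.388
2 4.418 23.932 60.440
3 3.623 16.092 83.443
4 2.970 10.820 102.306
final: 102.306 11.948

Arc 1: start y=7.180, vy=23.610 → t=5.100, apex=35.591, x_land=32.388, impact vy=-26.425
  bounce: vy ← 0.82·26.425 = 21.669
Arc 2: start y=0.000, vy=21.669 → t=4.418, apex=23.932, x_land=60.440, impact vy=-21.669
  bounce: vy ← 0.82·21.669 = 17.768
Arc 3: start y=0.000, vy=17.768 → t=3.623, apex=16.092, x_land=83.443, impact vy=-17.768
  bounce: vy ← 0.82·17.768 = 14.570
Arc 4: start y=0.000, vy=14.570 → t=2.970, apex=10.820, x_land=102.306, impact vy=-14.570
  bounce: vy ← 0.82·14.570 = 11.948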